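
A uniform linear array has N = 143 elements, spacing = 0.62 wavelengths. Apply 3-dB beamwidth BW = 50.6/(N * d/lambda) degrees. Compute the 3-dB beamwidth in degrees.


BW = 50.6 / (143 * 0.62) = 50.6 / 88.66 = 0.57

0.57 deg


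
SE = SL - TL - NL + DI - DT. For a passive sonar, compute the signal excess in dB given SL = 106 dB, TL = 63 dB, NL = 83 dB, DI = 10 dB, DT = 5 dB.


-35 dB


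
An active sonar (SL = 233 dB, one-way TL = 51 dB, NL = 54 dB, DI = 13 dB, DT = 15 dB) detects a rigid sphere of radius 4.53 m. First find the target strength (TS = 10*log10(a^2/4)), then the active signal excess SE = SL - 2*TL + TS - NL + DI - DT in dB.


Step 1: TS = 10*log10(4.53^2/4) = 7.1 dB
Step 2: SE = SL - 2*TL + TS - NL + DI - DT = 233 - 2*51 + (7.1) - 54 + 13 - 15 = 82.1

82.1 dB


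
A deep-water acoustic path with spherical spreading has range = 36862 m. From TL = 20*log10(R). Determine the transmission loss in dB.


91.33 dB


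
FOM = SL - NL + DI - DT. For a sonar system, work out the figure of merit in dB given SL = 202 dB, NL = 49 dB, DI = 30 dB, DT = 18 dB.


FOM = SL - NL + DI - DT = 202 - 49 + 30 - 18 = 165

165 dB


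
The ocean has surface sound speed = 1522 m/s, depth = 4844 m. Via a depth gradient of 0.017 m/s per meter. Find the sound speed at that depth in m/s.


c = 1522 + 0.017 * 4844 = 1604.348

1604.348 m/s


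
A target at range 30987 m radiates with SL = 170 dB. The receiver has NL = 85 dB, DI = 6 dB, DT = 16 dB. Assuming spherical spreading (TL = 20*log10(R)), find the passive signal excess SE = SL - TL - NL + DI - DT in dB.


-14.82 dB


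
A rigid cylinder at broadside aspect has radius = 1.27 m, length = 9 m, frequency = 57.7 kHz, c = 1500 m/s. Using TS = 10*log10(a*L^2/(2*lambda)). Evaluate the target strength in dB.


lambda = 1500/57700 = 0.026 m
TS = 10*log10(1.27*9^2/(2*0.026)) = 32.96

32.96 dB


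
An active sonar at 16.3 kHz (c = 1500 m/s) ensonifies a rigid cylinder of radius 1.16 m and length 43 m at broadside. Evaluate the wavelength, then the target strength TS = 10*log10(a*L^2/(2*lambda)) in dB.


Step 1: lambda = c/f = 1500/16300 = 0.09202 m
Step 2: TS = 10*log10(a*L^2/(2*lambda)) = 10*log10(1.16*43^2/(2*0.09202)) = 40.66

40.66 dB


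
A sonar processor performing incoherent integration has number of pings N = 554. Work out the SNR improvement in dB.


13.72 dB


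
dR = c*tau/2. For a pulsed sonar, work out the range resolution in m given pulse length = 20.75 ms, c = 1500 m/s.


15.5625 m


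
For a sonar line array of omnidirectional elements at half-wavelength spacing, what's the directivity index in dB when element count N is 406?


DI = 10*log10(406) = 26.09

26.09 dB


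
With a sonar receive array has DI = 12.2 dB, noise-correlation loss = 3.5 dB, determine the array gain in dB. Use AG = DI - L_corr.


AG = DI - L_corr = 12.2 - 3.5 = 8.7

8.7 dB


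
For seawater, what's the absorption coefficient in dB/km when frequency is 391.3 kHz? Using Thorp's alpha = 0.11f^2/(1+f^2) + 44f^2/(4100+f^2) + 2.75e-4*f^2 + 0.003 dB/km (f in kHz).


f^2 = 153115.69
alpha = 0.11*153115.69/(1+153115.69) + 44*153115.69/(4100+153115.69) + 2.75e-4*153115.69 + 0.003 = 85.072

85.072 dB/km


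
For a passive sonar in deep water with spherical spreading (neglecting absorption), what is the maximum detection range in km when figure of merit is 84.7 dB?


17.18 km


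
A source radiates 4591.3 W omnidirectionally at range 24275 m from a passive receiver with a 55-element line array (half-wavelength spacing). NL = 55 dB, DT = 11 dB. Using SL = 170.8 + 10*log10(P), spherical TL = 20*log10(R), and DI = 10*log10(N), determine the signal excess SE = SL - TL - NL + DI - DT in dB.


Step 1: SL = 170.8 + 10*log10(4591.3) = 207.42 dB
Step 2: TL = 20*log10(24275) = 87.7 dB
Step 3: DI = 10*log10(55) = 17.4 dB
Step 4: SE = SL - TL - NL + DI - DT = 207.42 - 87.7 - 55 + 17.4 - 11 = 71.12

71.12 dB


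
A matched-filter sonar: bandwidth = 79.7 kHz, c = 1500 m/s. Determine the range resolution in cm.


0.94 cm


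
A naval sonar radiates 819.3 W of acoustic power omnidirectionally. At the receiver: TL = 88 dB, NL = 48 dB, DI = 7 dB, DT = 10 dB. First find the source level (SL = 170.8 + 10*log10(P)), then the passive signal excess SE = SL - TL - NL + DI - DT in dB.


Step 1: SL = 170.8 + 10*log10(819.3) = 199.93 dB
Step 2: SE = SL - TL - NL + DI - DT = 199.93 - 88 - 48 + 7 - 10 = 60.93

60.93 dB


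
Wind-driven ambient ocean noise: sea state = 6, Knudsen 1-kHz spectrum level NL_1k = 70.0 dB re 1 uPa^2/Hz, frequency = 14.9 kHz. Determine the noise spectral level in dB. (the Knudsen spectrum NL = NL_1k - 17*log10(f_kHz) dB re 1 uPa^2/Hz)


50.06 dB


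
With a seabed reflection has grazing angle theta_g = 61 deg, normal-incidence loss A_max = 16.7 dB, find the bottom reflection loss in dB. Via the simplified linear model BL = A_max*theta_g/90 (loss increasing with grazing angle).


BL = A_max * theta_g / 90 = 16.7 * 61 / 90 = 11.32

11.32 dB


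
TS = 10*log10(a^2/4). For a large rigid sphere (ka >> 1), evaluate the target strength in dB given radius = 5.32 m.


TS = 10*log10(5.32^2 / 4) = 10*log10(7.0756) = 8.5

8.5 dB


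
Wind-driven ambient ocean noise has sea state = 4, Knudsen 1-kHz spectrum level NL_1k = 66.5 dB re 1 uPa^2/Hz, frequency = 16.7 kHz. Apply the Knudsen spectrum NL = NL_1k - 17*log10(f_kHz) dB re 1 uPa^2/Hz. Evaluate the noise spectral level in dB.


NL = NL_1k - 17*log10(f_kHz) = 66.5 - 17*log10(16.7) = 66.5 - (20.79) = 45.71

45.71 dB


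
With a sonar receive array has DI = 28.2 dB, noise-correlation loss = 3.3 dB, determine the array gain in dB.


AG = DI - L_corr = 28.2 - 3.3 = 24.9

24.9 dB


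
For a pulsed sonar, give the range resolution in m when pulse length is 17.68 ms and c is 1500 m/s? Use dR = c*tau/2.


dR = c*tau/2 = 1500 * 17.68e-3 / 2 = 13.26

13.26 m


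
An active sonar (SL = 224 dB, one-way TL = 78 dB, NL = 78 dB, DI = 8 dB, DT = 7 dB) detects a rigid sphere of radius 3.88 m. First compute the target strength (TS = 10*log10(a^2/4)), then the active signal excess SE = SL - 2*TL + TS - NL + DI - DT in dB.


Step 1: TS = 10*log10(3.88^2/4) = 5.76 dB
Step 2: SE = SL - 2*TL + TS - NL + DI - DT = 224 - 2*78 + (5.76) - 78 + 8 - 7 = -3.24

-3.24 dB


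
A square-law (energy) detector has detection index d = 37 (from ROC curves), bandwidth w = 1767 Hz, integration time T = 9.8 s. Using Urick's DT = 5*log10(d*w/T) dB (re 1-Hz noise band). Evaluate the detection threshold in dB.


DT = 5*log10(d*w/T) = 5*log10(37 * 1767 / 9.8) = 5*log10(6671.33) = 19.12

19.12 dB


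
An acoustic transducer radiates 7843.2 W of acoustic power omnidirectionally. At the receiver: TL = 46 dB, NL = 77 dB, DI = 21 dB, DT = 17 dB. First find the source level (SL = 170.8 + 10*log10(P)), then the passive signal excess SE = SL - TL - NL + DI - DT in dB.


Step 1: SL = 170.8 + 10*log10(7843.2) = 209.74 dB
Step 2: SE = SL - TL - NL + DI - DT = 209.74 - 46 - 77 + 21 - 17 = 90.74

90.74 dB


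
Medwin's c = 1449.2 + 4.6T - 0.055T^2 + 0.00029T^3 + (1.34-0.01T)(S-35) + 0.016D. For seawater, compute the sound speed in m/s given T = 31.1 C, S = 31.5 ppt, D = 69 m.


1545.29 m/s


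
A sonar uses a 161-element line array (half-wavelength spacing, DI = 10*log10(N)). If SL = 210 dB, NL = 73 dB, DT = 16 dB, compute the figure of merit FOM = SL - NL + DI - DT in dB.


Step 1: DI = 10*log10(161) = 22.07 dB
Step 2: FOM = SL - NL + DI - DT = 210 - 73 + 22.07 - 16 = 143.07

143.07 dB


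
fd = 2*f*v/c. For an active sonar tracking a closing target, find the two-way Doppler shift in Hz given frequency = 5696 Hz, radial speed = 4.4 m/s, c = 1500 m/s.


33.42 Hz


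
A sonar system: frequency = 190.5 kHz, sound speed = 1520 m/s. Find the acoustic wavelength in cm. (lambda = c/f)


lambda = c/f = 1520 / 190500 = 0.008 m = 0.8 cm

0.8 cm


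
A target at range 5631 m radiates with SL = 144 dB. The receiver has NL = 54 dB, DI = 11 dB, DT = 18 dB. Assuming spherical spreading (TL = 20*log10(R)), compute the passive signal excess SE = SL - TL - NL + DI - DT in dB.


Step 1: TL = 20*log10(5631) = 75.01 dB
Step 2: SE = 144 - 75.01 - 54 + 11 - 18 = 7.99

7.99 dB


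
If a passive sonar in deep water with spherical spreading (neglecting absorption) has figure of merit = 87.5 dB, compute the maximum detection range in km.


At max range FOM = TL, so 20*log10(R) = 87.5
R = 10^(87.5/20) = 23713.74 m = 23.71 km

23.71 km


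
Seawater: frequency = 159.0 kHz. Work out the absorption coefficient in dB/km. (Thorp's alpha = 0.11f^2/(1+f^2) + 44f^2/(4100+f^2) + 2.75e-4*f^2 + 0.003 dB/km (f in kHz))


f^2 = 25281.0
alpha = 0.11*25281.0/(1+25281.0) + 44*25281.0/(4100+25281.0) + 2.75e-4*25281.0 + 0.003 = 44.925

44.925 dB/km


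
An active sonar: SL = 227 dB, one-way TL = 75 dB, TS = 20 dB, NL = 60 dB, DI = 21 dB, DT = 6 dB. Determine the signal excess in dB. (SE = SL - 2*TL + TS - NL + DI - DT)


52 dB


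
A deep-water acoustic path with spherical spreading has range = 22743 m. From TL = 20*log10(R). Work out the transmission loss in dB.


TL = 20*log10(22743) = 87.14

87.14 dB


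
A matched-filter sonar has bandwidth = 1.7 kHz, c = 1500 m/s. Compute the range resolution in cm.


44.12 cm


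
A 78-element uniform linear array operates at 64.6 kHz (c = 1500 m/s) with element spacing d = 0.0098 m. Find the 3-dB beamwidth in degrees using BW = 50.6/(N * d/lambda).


1.54 deg


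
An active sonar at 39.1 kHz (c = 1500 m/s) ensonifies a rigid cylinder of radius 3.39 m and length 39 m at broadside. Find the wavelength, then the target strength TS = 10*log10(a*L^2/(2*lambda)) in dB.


Step 1: lambda = c/f = 1500/39100 = 0.03836 m
Step 2: TS = 10*log10(a*L^2/(2*lambda)) = 10*log10(3.39*39^2/(2*0.03836)) = 48.27

48.27 dB


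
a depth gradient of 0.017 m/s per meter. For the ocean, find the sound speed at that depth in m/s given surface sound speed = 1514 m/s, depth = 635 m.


c = 1514 + 0.017 * 635 = 1524.795

1524.795 m/s


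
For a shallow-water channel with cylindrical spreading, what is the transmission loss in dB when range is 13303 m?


TL = 10*log10(13303) = 41.24

41.24 dB


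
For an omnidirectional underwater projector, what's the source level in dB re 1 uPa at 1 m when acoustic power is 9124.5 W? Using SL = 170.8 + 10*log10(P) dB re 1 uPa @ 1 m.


SL = 170.8 + 10*log10(9124.5) = 170.8 + 39.6 = 210.4

210.4 dB


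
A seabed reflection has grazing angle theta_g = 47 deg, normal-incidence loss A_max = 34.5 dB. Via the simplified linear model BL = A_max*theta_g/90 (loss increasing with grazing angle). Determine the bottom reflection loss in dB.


BL = A_max * theta_g / 90 = 34.5 * 47 / 90 = 18.02

18.02 dB


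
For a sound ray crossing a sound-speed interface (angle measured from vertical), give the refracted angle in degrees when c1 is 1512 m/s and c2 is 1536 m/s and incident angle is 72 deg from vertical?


sin(theta2) = (c2/c1)*sin(theta1) = (1536/1512)*sin(72 deg) = 0.96615
theta2 = arcsin(0.96615) = 75.05

75.05 deg


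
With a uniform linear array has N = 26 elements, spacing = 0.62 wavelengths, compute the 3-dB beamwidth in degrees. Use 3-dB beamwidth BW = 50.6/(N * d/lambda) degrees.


3.14 deg


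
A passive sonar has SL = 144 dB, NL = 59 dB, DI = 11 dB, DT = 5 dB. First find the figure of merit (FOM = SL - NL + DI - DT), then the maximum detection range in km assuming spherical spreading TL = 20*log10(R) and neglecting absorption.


Step 1: FOM = SL - NL + DI - DT = 144 - 59 + 11 - 5 = 91 dB
Step 2: at max range FOM = TL = 20*log10(R), so R = 10^(91/20) = 35481.34 m = 35.48 km

35.48 km


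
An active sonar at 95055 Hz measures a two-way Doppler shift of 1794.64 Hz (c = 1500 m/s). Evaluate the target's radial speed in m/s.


14.16 m/s


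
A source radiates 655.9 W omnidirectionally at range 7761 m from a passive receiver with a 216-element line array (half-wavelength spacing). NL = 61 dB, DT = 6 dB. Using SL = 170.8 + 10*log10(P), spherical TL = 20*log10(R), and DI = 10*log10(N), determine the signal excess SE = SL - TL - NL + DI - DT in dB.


Step 1: SL = 170.8 + 10*log10(655.9) = 198.97 dB
Step 2: TL = 20*log10(7761) = 77.8 dB
Step 3: DI = 10*log10(216) = 23.34 dB
Step 4: SE = SL - TL - NL + DI - DT = 198.97 - 77.8 - 61 + 23.34 - 6 = 77.51

77.51 dB


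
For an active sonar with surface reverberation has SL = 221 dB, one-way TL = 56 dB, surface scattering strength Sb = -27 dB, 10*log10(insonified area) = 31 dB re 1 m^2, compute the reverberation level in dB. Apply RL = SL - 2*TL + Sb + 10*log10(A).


RL = SL - 2*TL + Sb + 10*log10(A) = 221 - 2*56 + (-27) + 31 = 113

113 dB


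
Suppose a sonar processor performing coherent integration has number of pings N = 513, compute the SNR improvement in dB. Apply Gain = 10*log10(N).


Gain = 10*log10(513) = 27.1

27.1 dB


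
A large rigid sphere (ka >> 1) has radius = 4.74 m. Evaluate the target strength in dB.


7.49 dB


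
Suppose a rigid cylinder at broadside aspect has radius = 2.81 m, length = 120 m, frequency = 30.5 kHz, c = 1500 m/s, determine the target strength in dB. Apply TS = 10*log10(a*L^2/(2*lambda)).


lambda = 1500/30500 = 0.04918 m
TS = 10*log10(2.81*120^2/(2*0.04918)) = 56.14

56.14 dB


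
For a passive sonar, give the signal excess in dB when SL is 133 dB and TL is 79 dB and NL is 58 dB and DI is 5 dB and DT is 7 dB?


-6 dB


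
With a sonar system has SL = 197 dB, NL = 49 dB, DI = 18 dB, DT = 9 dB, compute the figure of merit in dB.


FOM = SL - NL + DI - DT = 197 - 49 + 18 - 9 = 157

157 dB


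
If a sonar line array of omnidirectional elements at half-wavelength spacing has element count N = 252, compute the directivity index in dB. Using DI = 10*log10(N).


DI = 10*log10(252) = 24.01

24.01 dB


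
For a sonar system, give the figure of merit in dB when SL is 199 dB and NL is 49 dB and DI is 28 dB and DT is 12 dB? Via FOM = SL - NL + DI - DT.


166 dB


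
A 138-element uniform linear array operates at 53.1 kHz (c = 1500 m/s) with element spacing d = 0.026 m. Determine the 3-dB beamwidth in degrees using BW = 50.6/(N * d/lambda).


0.4 deg


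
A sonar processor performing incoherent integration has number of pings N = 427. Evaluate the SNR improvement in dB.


Gain = 5*log10(427) = 13.15

13.15 dB


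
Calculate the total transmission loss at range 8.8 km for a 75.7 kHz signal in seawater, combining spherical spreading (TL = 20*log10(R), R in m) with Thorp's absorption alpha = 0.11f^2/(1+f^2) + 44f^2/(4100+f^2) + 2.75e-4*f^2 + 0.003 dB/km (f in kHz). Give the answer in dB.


319.46 dB


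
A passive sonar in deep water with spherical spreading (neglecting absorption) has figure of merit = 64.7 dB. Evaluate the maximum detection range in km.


At max range FOM = TL, so 20*log10(R) = 64.7
R = 10^(64.7/20) = 1717.91 m = 1.72 km

1.72 km


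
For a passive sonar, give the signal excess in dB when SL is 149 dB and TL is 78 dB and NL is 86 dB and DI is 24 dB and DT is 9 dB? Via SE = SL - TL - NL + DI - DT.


SE = SL - TL - NL + DI - DT = 149 - 78 - 86 + 24 - 9 = 0

0 dB


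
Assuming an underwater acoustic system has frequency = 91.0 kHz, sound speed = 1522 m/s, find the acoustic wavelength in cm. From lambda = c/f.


lambda = c/f = 1522 / 91000 = 0.0167 m = 1.67 cm

1.67 cm


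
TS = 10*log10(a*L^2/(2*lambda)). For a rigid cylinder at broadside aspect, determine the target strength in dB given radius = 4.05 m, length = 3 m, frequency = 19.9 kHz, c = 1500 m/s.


lambda = 1500/19900 = 0.07538 m
TS = 10*log10(4.05*3^2/(2*0.07538)) = 23.83

23.83 dB


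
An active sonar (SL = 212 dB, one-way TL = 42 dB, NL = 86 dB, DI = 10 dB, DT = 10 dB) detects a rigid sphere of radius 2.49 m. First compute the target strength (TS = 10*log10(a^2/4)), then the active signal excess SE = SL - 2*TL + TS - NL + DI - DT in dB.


Step 1: TS = 10*log10(2.49^2/4) = 1.9 dB
Step 2: SE = SL - 2*TL + TS - NL + DI - DT = 212 - 2*42 + (1.9) - 86 + 10 - 10 = 43.9

43.9 dB


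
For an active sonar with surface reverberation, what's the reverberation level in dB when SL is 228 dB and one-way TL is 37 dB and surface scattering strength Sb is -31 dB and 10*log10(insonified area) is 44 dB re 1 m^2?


167 dB


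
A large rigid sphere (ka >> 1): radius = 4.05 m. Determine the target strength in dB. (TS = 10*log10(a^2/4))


TS = 10*log10(4.05^2 / 4) = 10*log10(4.100625) = 6.13

6.13 dB


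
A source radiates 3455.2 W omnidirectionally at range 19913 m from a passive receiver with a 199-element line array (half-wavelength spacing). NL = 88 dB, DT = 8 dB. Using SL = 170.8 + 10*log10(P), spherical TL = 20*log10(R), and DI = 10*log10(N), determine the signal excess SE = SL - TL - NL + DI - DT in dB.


Step 1: SL = 170.8 + 10*log10(3455.2) = 206.18 dB
Step 2: TL = 20*log10(19913) = 85.98 dB
Step 3: DI = 10*log10(199) = 22.99 dB
Step 4: SE = SL - TL - NL + DI - DT = 206.18 - 85.98 - 88 + 22.99 - 8 = 47.19

47.19 dB


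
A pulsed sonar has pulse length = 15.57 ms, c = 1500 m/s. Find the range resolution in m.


11.6775 m


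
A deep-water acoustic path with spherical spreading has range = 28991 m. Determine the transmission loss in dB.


89.25 dB


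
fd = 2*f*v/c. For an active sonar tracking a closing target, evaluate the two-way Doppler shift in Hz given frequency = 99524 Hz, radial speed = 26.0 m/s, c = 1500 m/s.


fd = 2*f*v/c = 2 * 99524 * 26.0 / 1500 = 3450.17

3450.17 Hz


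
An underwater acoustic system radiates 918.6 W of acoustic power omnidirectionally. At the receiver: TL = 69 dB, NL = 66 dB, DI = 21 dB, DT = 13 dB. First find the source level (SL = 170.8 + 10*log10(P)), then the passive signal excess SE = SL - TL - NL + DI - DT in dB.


Step 1: SL = 170.8 + 10*log10(918.6) = 200.43 dB
Step 2: SE = SL - TL - NL + DI - DT = 200.43 - 69 - 66 + 21 - 13 = 73.43

73.43 dB


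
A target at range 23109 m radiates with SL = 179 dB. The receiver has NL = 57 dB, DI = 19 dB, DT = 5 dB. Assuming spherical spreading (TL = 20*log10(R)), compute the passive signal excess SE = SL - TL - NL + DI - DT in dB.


Step 1: TL = 20*log10(23109) = 87.28 dB
Step 2: SE = 179 - 87.28 - 57 + 19 - 5 = 48.72

48.72 dB


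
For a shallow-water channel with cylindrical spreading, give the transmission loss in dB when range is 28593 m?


TL = 10*log10(28593) = 44.56

44.56 dB


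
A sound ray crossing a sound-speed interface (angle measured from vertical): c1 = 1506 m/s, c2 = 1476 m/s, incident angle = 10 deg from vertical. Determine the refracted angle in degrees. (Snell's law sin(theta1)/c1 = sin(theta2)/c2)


sin(theta2) = (c2/c1)*sin(theta1) = (1476/1506)*sin(10 deg) = 0.17019
theta2 = arcsin(0.17019) = 9.8

9.8 deg


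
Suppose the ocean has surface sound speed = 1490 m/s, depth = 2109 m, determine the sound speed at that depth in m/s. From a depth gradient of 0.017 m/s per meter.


1525.853 m/s


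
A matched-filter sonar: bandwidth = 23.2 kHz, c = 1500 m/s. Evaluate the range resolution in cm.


3.23 cm


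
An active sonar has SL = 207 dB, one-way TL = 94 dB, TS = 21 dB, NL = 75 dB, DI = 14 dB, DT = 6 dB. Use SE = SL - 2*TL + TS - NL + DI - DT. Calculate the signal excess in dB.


SE = SL - 2*TL + TS - NL + DI - DT = 207 - 2*94 + (21) - 75 + 14 - 6 = -27

-27 dB


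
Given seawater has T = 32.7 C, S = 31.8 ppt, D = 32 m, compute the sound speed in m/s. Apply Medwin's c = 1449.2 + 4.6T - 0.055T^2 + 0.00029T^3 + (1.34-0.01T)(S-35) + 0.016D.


c = 1449.2 + 4.6*32.7 - 0.055*32.7^2 + 0.00029*32.7^3 + (1.34 - 0.01*32.7)*(31.8 - 35) + 0.016*32 = 1548.22

1548.22 m/s


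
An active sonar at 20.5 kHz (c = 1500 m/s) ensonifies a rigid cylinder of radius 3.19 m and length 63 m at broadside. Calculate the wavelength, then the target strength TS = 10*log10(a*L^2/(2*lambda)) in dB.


Step 1: lambda = c/f = 1500/20500 = 0.07317 m
Step 2: TS = 10*log10(a*L^2/(2*lambda)) = 10*log10(3.19*63^2/(2*0.07317)) = 49.37

49.37 dB


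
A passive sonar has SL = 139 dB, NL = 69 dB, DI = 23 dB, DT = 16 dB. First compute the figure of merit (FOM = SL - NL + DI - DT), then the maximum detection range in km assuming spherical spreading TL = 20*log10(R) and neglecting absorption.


Step 1: FOM = SL - NL + DI - DT = 139 - 69 + 23 - 16 = 77 dB
Step 2: at max range FOM = TL = 20*log10(R), so R = 10^(77/20) = 7079.46 m = 7.08 km

7.08 km


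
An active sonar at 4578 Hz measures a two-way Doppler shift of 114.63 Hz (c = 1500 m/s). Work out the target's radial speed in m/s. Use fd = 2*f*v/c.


From fd = 2*f*v/c, v = c*fd/(2*f) = 1500 * 114.63 / (2*4578) = 18.78

18.78 m/s


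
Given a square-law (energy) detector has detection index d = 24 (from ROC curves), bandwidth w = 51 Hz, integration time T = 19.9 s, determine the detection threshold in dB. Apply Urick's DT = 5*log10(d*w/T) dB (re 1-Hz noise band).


8.94 dB


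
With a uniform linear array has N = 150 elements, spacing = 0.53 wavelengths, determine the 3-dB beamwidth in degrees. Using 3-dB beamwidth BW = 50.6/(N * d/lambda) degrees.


0.64 deg


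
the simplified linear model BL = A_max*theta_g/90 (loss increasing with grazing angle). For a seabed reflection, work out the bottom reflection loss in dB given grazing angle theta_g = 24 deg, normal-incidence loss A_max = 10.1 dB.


2.69 dB


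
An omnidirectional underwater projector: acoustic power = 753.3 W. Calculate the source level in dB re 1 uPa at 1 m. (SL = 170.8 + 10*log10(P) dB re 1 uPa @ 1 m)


SL = 170.8 + 10*log10(753.3) = 170.8 + 28.77 = 199.57

199.57 dB


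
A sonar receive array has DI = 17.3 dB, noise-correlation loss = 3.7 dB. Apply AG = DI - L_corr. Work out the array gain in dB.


AG = DI - L_corr = 17.3 - 3.7 = 13.6

13.6 dB


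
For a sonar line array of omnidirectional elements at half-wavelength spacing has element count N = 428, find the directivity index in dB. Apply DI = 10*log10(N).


DI = 10*log10(428) = 26.31

26.31 dB


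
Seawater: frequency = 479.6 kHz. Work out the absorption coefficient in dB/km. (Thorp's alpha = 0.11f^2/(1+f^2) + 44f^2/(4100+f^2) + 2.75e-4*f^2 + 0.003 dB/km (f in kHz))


f^2 = 230016.16
alpha = 0.11*230016.16/(1+230016.16) + 44*230016.16/(4100+230016.16) + 2.75e-4*230016.16 + 0.003 = 106.597

106.597 dB/km


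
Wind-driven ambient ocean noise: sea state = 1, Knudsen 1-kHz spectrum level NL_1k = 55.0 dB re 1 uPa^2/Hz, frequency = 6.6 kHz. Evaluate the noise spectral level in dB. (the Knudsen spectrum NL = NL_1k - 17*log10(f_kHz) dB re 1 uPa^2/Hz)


41.07 dB


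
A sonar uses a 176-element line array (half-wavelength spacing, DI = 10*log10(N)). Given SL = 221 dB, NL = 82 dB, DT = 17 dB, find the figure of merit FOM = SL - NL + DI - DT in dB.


Step 1: DI = 10*log10(176) = 22.46 dB
Step 2: FOM = SL - NL + DI - DT = 221 - 82 + 22.46 - 17 = 144.46

144.46 dB


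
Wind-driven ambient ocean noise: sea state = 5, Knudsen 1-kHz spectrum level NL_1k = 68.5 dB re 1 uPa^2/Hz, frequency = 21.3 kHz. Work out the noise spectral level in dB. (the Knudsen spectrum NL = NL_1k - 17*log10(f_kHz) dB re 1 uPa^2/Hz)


NL = NL_1k - 17*log10(f_kHz) = 68.5 - 17*log10(21.3) = 68.5 - (22.58) = 45.92

45.92 dB


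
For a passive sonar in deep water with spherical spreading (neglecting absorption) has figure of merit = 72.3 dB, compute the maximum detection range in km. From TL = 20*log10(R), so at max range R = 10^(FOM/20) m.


At max range FOM = TL, so 20*log10(R) = 72.3
R = 10^(72.3/20) = 4120.98 m = 4.12 km

4.12 km


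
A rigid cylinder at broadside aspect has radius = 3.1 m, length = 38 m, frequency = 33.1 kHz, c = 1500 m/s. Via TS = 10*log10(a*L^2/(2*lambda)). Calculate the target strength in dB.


46.94 dB


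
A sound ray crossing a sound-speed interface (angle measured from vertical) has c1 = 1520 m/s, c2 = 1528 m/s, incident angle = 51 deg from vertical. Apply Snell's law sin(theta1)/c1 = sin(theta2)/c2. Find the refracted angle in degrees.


51.37 deg


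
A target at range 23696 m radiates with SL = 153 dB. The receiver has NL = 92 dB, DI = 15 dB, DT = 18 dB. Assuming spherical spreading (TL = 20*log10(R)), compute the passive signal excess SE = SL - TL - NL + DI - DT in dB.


Step 1: TL = 20*log10(23696) = 87.49 dB
Step 2: SE = 153 - 87.49 - 92 + 15 - 18 = -29.49

-29.49 dB


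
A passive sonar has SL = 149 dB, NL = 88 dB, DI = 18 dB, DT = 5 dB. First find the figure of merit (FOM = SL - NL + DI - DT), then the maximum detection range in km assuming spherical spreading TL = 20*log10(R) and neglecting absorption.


Step 1: FOM = SL - NL + DI - DT = 149 - 88 + 18 - 5 = 74 dB
Step 2: at max range FOM = TL = 20*log10(R), so R = 10^(74/20) = 5011.87 m = 5.01 km

5.01 km


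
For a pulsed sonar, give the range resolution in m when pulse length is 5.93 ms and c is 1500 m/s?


4.4475 m


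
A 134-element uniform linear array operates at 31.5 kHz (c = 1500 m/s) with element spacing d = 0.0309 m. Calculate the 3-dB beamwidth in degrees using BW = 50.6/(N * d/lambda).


Step 1: lambda = 1500/31500 = 0.04762 m
Step 2: d/lambda = 0.0309/0.04762 = 0.6489
Step 3: BW = 50.6/(N * d/lambda) = 50.6/(134 * 0.6489) = 0.58

0.58 deg


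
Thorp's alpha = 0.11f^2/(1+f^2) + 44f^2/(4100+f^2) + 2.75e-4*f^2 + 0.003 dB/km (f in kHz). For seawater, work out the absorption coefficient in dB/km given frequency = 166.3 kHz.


f^2 = 27655.69
alpha = 0.11*27655.69/(1+27655.69) + 44*27655.69/(4100+27655.69) + 2.75e-4*27655.69 + 0.003 = 46.037

46.037 dB/km


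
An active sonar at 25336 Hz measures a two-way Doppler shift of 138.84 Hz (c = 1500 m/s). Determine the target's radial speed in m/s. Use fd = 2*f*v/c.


From fd = 2*f*v/c, v = c*fd/(2*f) = 1500 * 138.84 / (2*25336) = 4.11

4.11 m/s


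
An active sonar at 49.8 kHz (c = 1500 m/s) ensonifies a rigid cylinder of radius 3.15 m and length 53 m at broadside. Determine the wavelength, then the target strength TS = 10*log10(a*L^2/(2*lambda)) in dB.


Step 1: lambda = c/f = 1500/49800 = 0.03012 m
Step 2: TS = 10*log10(a*L^2/(2*lambda)) = 10*log10(3.15*53^2/(2*0.03012)) = 51.67

51.67 dB


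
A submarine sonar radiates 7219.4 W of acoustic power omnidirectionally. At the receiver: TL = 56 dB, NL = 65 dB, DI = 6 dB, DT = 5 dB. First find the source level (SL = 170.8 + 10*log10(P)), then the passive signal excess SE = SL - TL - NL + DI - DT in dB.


Step 1: SL = 170.8 + 10*log10(7219.4) = 209.39 dB
Step 2: SE = SL - TL - NL + DI - DT = 209.39 - 56 - 65 + 6 - 5 = 89.39

89.39 dB


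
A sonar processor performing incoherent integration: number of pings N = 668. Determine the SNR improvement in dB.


14.12 dB


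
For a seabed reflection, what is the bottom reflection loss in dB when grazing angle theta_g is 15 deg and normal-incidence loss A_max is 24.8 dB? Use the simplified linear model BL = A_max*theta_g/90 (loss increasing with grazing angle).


BL = A_max * theta_g / 90 = 24.8 * 15 / 90 = 4.13

4.13 dB


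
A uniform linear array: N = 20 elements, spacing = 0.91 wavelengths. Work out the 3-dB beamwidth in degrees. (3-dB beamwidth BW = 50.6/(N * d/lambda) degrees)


2.78 deg


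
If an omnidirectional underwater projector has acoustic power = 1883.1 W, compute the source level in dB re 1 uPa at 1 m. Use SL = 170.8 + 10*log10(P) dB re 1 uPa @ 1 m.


SL = 170.8 + 10*log10(1883.1) = 170.8 + 32.75 = 203.55

203.55 dB


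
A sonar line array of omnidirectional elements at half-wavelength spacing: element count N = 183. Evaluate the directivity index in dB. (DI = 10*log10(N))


DI = 10*log10(183) = 22.62

22.62 dB


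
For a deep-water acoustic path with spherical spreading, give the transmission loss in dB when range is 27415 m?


TL = 20*log10(27415) = 88.76

88.76 dB


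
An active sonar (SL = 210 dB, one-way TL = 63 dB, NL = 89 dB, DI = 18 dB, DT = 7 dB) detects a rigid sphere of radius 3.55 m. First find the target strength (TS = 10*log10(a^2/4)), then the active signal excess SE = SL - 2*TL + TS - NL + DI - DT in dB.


Step 1: TS = 10*log10(3.55^2/4) = 4.98 dB
Step 2: SE = SL - 2*TL + TS - NL + DI - DT = 210 - 2*63 + (4.98) - 89 + 18 - 7 = 10.98

10.98 dB


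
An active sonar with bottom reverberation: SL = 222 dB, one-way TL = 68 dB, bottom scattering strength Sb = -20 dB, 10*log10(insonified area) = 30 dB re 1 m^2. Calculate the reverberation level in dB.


RL = SL - 2*TL + Sb + 10*log10(A) = 222 - 2*68 + (-20) + 30 = 96

96 dB


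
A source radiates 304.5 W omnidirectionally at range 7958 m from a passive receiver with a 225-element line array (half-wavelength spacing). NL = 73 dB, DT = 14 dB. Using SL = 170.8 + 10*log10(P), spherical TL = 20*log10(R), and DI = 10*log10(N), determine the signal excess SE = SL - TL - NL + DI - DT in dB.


54.14 dB


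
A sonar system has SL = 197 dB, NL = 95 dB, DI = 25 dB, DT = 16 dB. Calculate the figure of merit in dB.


111 dB


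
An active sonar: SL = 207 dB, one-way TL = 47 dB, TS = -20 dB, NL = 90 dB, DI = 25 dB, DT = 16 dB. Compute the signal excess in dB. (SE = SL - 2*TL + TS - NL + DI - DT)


SE = SL - 2*TL + TS - NL + DI - DT = 207 - 2*47 + (-20) - 90 + 25 - 16 = 12

12 dB


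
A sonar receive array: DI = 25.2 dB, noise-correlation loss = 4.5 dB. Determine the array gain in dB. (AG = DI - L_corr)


20.7 dB


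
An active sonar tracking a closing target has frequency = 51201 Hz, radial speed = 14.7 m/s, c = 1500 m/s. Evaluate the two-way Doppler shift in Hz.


1003.54 Hz


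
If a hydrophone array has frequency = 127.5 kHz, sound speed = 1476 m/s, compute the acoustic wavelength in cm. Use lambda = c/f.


lambda = c/f = 1476 / 127500 = 0.0116 m = 1.16 cm

1.16 cm


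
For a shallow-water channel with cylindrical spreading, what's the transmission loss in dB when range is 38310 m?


TL = 10*log10(38310) = 45.83

45.83 dB


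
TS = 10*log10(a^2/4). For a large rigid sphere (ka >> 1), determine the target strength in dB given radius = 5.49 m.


TS = 10*log10(5.49^2 / 4) = 10*log10(7.535025) = 8.77

8.77 dB


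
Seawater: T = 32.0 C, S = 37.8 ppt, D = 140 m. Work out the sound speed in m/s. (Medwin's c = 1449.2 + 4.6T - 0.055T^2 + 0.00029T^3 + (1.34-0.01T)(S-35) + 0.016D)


c = 1449.2 + 4.6*32.0 - 0.055*32.0^2 + 0.00029*32.0^3 + (1.34 - 0.01*32.0)*(37.8 - 35) + 0.016*140 = 1554.68

1554.68 m/s


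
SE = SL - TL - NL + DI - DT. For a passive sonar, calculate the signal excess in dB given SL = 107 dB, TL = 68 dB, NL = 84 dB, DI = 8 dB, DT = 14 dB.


SE = SL - TL - NL + DI - DT = 107 - 68 - 84 + 8 - 14 = -51

-51 dB


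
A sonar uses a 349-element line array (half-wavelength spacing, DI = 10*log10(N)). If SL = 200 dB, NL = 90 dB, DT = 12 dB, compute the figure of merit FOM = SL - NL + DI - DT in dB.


123.43 dB


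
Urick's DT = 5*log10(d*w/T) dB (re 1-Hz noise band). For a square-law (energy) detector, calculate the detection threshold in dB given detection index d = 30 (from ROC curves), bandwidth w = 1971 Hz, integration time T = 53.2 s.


15.23 dB


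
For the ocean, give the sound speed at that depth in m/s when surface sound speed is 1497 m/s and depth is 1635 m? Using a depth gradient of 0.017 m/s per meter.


c = 1497 + 0.017 * 1635 = 1524.795

1524.795 m/s


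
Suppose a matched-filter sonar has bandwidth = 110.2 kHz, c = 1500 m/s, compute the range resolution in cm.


0.68 cm


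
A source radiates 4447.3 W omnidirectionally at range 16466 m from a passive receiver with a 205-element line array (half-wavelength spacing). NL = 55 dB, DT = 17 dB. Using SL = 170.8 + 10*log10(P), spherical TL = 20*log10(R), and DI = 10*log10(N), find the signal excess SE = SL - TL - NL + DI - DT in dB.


74.07 dB


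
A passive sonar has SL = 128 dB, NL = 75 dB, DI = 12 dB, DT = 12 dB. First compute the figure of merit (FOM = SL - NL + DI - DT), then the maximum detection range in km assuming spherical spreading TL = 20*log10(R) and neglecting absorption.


Step 1: FOM = SL - NL + DI - DT = 128 - 75 + 12 - 12 = 53 dB
Step 2: at max range FOM = TL = 20*log10(R), so R = 10^(53/20) = 446.68 m = 0.45 km

0.45 km


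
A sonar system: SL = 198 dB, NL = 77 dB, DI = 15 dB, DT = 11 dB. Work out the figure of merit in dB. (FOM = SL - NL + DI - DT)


FOM = SL - NL + DI - DT = 198 - 77 + 15 - 11 = 125

125 dB


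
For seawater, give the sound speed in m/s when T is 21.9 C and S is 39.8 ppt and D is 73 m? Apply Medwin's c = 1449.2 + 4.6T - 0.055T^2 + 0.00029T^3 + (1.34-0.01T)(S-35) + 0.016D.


c = 1449.2 + 4.6*21.9 - 0.055*21.9^2 + 0.00029*21.9^3 + (1.34 - 0.01*21.9)*(39.8 - 35) + 0.016*73 = 1533.16

1533.16 m/s


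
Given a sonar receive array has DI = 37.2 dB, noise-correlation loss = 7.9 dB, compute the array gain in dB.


AG = DI - L_corr = 37.2 - 7.9 = 29.3

29.3 dB


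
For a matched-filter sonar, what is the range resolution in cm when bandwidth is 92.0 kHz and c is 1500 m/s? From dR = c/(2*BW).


0.82 cm


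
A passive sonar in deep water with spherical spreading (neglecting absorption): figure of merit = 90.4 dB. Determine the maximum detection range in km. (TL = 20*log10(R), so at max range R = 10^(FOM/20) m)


33.11 km


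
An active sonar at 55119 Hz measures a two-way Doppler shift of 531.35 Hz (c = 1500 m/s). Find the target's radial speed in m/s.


From fd = 2*f*v/c, v = c*fd/(2*f) = 1500 * 531.35 / (2*55119) = 7.23

7.23 m/s


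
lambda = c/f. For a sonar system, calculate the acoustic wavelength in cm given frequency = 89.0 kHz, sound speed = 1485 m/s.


lambda = c/f = 1485 / 89000 = 0.0167 m = 1.67 cm

1.67 cm


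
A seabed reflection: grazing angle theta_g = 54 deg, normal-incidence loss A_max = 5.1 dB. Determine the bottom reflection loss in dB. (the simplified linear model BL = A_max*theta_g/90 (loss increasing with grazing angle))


3.06 dB


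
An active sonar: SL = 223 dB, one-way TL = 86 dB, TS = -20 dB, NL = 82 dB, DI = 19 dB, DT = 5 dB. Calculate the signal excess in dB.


-37 dB


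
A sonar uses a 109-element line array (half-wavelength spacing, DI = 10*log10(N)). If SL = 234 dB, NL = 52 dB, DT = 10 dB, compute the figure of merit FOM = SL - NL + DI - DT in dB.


Step 1: DI = 10*log10(109) = 20.37 dB
Step 2: FOM = SL - NL + DI - DT = 234 - 52 + 20.37 - 10 = 192.37

192.37 dB


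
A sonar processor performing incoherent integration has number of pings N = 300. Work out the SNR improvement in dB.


12.39 dB


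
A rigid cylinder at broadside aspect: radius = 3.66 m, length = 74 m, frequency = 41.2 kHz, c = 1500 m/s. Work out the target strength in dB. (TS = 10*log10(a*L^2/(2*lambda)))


lambda = 1500/41200 = 0.03641 m
TS = 10*log10(3.66*74^2/(2*0.03641)) = 54.4

54.4 dB


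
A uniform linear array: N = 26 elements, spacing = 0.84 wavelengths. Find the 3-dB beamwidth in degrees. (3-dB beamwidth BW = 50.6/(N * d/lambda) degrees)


BW = 50.6 / (26 * 0.84) = 50.6 / 21.84 = 2.32

2.32 deg


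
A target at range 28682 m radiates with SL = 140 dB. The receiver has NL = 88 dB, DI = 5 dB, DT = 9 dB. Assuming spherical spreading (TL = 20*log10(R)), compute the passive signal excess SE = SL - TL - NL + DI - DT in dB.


Step 1: TL = 20*log10(28682) = 89.15 dB
Step 2: SE = 140 - 89.15 - 88 + 5 - 9 = -41.15

-41.15 dB


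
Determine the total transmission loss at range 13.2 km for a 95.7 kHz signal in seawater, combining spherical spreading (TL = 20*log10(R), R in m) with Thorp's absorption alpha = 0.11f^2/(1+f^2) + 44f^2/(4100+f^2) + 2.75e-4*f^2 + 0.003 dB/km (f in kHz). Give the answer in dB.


518.34 dB


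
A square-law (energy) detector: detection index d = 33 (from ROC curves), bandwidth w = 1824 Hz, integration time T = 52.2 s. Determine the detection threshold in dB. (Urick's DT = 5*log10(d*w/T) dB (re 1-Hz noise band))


DT = 5*log10(d*w/T) = 5*log10(33 * 1824 / 52.2) = 5*log10(1153.1) = 15.31

15.31 dB


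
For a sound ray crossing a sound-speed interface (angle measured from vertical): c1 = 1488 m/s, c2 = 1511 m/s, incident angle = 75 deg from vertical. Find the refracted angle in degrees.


sin(theta2) = (c2/c1)*sin(theta1) = (1511/1488)*sin(75 deg) = 0.98086
theta2 = arcsin(0.98086) = 78.77

78.77 deg


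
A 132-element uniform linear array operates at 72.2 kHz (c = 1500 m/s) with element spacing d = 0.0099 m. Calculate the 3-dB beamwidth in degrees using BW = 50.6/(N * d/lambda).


Step 1: lambda = 1500/72200 = 0.02078 m
Step 2: d/lambda = 0.0099/0.02078 = 0.4764
Step 3: BW = 50.6/(N * d/lambda) = 50.6/(132 * 0.4764) = 0.8

0.8 deg


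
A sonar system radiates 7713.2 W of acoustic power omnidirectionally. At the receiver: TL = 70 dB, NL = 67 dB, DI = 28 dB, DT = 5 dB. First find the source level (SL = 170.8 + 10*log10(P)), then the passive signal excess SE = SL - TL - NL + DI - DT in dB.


Step 1: SL = 170.8 + 10*log10(7713.2) = 209.67 dB
Step 2: SE = SL - TL - NL + DI - DT = 209.67 - 70 - 67 + 28 - 5 = 95.67

95.67 dB


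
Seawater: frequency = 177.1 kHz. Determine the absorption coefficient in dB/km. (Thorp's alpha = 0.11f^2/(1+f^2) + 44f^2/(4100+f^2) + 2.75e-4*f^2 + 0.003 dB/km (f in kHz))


47.651 dB/km


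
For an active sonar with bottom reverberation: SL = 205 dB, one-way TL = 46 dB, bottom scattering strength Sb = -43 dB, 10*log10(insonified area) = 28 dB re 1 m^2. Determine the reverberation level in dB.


98 dB


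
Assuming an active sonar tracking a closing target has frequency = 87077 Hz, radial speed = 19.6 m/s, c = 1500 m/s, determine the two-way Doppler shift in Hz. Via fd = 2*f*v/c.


2275.61 Hz


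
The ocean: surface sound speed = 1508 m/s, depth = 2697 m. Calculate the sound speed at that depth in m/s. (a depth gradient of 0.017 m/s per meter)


c = 1508 + 0.017 * 2697 = 1553.849

1553.849 m/s


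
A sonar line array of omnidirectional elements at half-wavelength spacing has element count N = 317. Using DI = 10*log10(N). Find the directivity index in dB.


DI = 10*log10(317) = 25.01

25.01 dB


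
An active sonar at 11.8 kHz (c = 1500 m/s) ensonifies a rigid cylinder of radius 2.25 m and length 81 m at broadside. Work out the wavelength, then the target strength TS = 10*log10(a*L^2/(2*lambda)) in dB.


Step 1: lambda = c/f = 1500/11800 = 0.12712 m
Step 2: TS = 10*log10(a*L^2/(2*lambda)) = 10*log10(2.25*81^2/(2*0.12712)) = 47.64

47.64 dB


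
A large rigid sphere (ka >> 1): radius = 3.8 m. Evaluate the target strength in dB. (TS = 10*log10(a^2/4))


TS = 10*log10(3.8^2 / 4) = 10*log10(3.61) = 5.58

5.58 dB


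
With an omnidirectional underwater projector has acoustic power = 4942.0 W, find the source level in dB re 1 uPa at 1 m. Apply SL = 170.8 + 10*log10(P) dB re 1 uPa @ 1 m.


SL = 170.8 + 10*log10(4942.0) = 170.8 + 36.94 = 207.74

207.74 dB


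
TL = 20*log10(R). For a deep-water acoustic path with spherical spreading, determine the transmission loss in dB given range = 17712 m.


TL = 20*log10(17712) = 84.97

84.97 dB


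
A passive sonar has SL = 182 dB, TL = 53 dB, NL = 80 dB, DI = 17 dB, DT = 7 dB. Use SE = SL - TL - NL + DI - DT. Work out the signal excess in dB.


SE = SL - TL - NL + DI - DT = 182 - 53 - 80 + 17 - 7 = 59

59 dB


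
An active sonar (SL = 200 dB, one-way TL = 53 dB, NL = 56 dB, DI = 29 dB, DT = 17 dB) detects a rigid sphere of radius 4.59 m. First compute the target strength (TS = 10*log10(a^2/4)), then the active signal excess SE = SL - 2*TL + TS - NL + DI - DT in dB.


Step 1: TS = 10*log10(4.59^2/4) = 7.22 dB
Step 2: SE = SL - 2*TL + TS - NL + DI - DT = 200 - 2*53 + (7.22) - 56 + 29 - 17 = 57.22

57.22 dB


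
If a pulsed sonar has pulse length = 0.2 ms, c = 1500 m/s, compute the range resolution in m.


dR = c*tau/2 = 1500 * 0.2e-3 / 2 = 0.15

0.15 m
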